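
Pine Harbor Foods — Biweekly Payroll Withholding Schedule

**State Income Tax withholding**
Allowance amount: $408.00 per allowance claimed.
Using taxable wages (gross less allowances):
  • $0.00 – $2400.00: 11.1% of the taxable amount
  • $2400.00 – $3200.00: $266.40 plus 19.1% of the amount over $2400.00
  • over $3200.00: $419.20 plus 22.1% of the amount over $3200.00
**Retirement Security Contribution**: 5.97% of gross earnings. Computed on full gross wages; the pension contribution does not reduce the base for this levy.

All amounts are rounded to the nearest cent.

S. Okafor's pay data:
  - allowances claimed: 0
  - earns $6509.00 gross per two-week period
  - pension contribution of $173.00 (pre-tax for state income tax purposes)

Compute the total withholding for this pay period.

$1500.85

State Income Tax: taxable = $6509.00 − $173.00 = $6336.00
  $419.20 + 22.1% × ($6336.00 − $3200.00) = $419.20 + 22.1% × $3136.00 = $1112.26
Retirement Security Contribution: 5.97% × $6509.00 = $388.59
Total: $1112.26 + $388.59 = $1500.85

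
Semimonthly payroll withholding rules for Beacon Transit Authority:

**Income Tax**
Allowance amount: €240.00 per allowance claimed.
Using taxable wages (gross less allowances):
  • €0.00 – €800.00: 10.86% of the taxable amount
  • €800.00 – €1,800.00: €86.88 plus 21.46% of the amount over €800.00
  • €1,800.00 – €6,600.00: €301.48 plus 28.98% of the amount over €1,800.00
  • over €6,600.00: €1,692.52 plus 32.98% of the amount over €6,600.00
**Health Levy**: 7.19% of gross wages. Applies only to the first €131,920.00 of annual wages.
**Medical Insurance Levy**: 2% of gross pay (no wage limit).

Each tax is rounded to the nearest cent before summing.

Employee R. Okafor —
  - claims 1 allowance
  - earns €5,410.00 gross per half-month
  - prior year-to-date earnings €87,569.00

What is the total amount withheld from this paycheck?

Income Tax: taxable = €5,410.00 − 1×€240.00 = €5,170.00
  €301.48 + 28.98% × (€5,170.00 − €1,800.00) = €301.48 + 28.98% × €3,370.00 = €1,278.11
Health Levy: 7.19% × €5,410.00 = €388.98
Medical Insurance Levy: 2% × €5,410.00 = €108.20
Total: €1,278.11 + €388.98 + €108.20 = €1,775.29

€1,775.29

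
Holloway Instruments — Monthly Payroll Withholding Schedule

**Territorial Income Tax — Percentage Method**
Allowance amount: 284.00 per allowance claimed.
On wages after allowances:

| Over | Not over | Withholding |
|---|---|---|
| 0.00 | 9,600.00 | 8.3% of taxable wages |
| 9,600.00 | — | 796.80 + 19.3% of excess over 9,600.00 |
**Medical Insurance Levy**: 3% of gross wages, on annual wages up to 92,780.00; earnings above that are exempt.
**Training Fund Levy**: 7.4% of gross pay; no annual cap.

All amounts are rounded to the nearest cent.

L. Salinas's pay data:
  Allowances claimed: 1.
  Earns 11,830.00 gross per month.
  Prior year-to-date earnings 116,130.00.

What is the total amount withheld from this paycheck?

2,047.80

Territorial Income Tax: taxable = 11,830.00 − 1×284.00 = 11,546.00
  796.80 + 19.3% × (11,546.00 − 9,600.00) = 796.80 + 19.3% × 1,946.00 = 1,172.38
Medical Insurance Levy: YTD 116,130.00 ≥ cap 92,780.00 → 0.00
Training Fund Levy: 7.4% × 11,830.00 = 875.42
Total: 1,172.38 + 0.00 + 875.42 = 2,047.80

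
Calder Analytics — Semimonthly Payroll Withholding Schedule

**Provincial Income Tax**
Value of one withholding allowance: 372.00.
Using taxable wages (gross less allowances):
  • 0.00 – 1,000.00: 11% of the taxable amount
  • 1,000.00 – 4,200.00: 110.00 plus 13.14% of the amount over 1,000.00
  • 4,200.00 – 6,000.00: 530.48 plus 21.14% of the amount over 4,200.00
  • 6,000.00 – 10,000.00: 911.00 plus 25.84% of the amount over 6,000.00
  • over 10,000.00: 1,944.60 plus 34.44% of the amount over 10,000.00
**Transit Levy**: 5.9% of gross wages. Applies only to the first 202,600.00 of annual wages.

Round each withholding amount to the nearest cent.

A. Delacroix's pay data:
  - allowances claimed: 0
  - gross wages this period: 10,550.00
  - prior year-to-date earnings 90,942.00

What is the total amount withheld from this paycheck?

2,756.47

Provincial Income Tax: taxable = 10,550.00
  1,944.60 + 34.44% × (10,550.00 − 10,000.00) = 1,944.60 + 34.44% × 550.00 = 2,134.02
Transit Levy: 5.9% × 10,550.00 = 622.45
Total: 2,134.02 + 622.45 = 2,756.47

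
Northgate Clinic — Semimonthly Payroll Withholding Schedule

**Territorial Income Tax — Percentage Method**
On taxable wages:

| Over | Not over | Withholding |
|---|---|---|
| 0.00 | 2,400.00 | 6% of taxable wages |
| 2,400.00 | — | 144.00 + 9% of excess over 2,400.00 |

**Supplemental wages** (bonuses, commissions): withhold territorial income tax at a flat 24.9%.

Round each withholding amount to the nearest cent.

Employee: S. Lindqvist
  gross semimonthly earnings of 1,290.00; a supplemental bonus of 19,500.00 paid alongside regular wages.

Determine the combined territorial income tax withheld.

4,932.90

Territorial Income Tax: taxable = 1,290.00
  6% × 1,290.00 = 77.40
Supplemental (24.9% flat on bonus): 24.9% × 19,500.00 = 4,855.50
Total territorial income tax: 77.40 + 4,855.50 = 4,932.90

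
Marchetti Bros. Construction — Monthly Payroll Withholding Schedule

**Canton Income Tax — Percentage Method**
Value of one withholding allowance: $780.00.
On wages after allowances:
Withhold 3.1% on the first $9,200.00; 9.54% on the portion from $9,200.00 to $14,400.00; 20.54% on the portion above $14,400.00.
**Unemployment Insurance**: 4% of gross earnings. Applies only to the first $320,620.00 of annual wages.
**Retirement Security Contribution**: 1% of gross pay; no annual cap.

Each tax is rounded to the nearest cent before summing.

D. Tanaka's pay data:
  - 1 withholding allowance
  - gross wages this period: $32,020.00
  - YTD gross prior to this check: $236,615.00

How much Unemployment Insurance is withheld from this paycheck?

$1,280.80

Unemployment Insurance: 4% × $32,020.00 = $1,280.80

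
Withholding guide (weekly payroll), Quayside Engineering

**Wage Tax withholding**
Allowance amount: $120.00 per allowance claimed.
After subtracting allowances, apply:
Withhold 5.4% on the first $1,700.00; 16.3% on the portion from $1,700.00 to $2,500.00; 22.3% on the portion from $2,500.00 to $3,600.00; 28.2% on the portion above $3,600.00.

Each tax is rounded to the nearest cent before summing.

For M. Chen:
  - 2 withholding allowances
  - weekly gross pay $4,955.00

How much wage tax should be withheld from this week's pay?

$781.93

Wage Tax: taxable = $4,955.00 − 2×$120.00 = $4,715.00
  $467.50 + 28.2% × ($4,715.00 − $3,600.00) = $467.50 + 28.2% × $1,115.00 = $781.93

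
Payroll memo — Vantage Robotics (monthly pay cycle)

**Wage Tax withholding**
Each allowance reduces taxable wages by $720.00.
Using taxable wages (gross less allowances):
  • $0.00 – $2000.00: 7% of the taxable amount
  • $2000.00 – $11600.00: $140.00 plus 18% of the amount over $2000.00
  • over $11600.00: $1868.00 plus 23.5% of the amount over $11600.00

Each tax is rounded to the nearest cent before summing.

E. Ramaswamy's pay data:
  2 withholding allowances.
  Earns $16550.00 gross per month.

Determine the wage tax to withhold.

$2692.85

Wage Tax: taxable = $16550.00 − 2×$720.00 = $15110.00
  $1868.00 + 23.5% × ($15110.00 − $11600.00) = $1868.00 + 23.5% × $3510.00 = $2692.85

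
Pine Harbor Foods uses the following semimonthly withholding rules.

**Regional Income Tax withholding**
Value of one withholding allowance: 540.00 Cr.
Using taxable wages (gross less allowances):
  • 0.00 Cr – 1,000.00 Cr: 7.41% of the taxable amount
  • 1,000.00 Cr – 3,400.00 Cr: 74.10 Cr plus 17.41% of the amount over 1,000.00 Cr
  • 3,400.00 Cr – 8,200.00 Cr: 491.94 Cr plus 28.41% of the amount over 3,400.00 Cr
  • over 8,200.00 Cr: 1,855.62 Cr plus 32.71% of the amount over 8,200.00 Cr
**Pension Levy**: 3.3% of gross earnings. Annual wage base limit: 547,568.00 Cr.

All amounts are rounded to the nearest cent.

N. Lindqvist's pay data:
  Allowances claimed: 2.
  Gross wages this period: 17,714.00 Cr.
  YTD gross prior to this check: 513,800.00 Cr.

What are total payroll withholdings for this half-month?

Regional Income Tax: taxable = 17,714.00 Cr − 2×540.00 Cr = 16,634.00 Cr
  1,855.62 Cr + 32.71% × (16,634.00 Cr − 8,200.00 Cr) = 1,855.62 Cr + 32.71% × 8,434.00 Cr = 4,614.38 Cr
Pension Levy: 3.3% × 17,714.00 Cr = 584.56 Cr
Total: 4,614.38 Cr + 584.56 Cr = 5,198.94 Cr

5,198.94 Cr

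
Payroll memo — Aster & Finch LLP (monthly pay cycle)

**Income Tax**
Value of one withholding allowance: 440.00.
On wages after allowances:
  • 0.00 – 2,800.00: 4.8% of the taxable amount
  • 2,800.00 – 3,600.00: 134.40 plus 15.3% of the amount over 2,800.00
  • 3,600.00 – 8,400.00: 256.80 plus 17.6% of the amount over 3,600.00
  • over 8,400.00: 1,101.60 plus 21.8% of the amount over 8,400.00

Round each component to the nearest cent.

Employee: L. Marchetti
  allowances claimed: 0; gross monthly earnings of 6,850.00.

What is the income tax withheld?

828.80

Income Tax: taxable = 6,850.00
  256.80 + 17.6% × (6,850.00 − 3,600.00) = 256.80 + 17.6% × 3,250.00 = 828.80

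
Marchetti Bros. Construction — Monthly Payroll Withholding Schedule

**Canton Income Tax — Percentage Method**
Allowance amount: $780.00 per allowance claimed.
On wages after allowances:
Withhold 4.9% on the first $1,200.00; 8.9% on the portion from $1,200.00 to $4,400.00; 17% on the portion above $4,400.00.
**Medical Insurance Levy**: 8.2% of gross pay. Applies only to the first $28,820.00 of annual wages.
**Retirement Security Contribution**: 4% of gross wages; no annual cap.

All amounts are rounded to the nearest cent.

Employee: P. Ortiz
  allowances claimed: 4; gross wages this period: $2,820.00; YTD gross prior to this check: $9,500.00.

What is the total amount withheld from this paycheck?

$344.04

Canton Income Tax: taxable = $2,820.00 − 4×$780.00 = $-300.00
  Taxable ≤ 0 → $0.00
Medical Insurance Levy: 8.2% × $2,820.00 = $231.24
Retirement Security Contribution: 4% × $2,820.00 = $112.80
Total: $0.00 + $231.24 + $112.80 = $344.04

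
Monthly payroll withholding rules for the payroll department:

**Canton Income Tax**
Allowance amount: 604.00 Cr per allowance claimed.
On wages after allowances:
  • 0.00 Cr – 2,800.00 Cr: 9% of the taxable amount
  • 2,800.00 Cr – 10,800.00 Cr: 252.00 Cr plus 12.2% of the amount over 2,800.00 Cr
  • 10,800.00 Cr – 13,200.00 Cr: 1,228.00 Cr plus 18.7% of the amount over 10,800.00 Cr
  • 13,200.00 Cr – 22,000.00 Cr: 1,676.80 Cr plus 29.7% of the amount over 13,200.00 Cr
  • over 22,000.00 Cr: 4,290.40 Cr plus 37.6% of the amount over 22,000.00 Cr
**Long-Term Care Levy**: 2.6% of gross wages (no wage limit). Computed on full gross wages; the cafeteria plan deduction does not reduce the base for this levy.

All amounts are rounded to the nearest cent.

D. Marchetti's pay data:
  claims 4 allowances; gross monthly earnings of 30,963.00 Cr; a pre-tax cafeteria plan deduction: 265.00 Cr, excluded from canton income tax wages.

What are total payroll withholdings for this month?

7,457.47 Cr

Canton Income Tax: taxable = 30,963.00 Cr − 265.00 Cr − 4×604.00 Cr = 28,282.00 Cr
  4,290.40 Cr + 37.6% × (28,282.00 Cr − 22,000.00 Cr) = 4,290.40 Cr + 37.6% × 6,282.00 Cr = 6,652.43 Cr
Long-Term Care Levy: 2.6% × 30,963.00 Cr = 805.04 Cr
Total: 6,652.43 Cr + 805.04 Cr = 7,457.47 Cr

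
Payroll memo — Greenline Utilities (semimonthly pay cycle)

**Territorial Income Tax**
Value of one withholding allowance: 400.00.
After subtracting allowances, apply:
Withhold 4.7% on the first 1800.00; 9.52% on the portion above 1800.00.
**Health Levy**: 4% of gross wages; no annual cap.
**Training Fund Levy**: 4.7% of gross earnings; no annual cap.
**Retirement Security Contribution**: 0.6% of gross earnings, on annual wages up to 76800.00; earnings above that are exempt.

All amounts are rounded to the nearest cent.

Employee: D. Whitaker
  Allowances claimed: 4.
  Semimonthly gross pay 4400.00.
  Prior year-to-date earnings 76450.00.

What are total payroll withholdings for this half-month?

Territorial Income Tax: taxable = 4400.00 − 4×400.00 = 2800.00
  84.60 + 9.52% × (2800.00 − 1800.00) = 84.60 + 9.52% × 1000.00 = 179.80
Health Levy: 4% × 4400.00 = 176.00
Training Fund Levy: 4.7% × 4400.00 = 206.80
Retirement Security Contribution: cap 76800.00 − YTD 76450.00 = 350.00 subject; 0.6% × 350.00 = 2.10
Total: 179.80 + 176.00 + 206.80 + 2.10 = 564.70

564.70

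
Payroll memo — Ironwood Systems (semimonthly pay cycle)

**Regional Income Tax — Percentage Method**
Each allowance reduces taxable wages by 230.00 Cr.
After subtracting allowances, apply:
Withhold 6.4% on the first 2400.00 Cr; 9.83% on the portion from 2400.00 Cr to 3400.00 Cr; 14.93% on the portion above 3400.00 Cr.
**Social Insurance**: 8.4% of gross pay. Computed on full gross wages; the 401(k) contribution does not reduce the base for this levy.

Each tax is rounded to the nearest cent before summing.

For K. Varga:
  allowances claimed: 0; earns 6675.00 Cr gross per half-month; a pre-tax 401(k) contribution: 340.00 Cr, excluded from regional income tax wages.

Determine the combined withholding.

1250.80 Cr

Regional Income Tax: taxable = 6675.00 Cr − 340.00 Cr = 6335.00 Cr
  251.90 Cr + 14.93% × (6335.00 Cr − 3400.00 Cr) = 251.90 Cr + 14.93% × 2935.00 Cr = 690.10 Cr
Social Insurance: 8.4% × 6675.00 Cr = 560.70 Cr
Total: 690.10 Cr + 560.70 Cr = 1250.80 Cr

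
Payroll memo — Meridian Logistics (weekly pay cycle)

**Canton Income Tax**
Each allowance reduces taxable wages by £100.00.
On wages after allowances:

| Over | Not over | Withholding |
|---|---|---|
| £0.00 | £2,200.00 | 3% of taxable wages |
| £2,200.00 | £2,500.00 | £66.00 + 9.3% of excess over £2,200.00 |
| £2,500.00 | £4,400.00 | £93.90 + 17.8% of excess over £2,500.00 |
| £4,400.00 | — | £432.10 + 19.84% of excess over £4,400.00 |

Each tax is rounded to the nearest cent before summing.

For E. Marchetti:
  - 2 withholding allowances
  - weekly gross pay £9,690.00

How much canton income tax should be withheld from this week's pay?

Canton Income Tax: taxable = £9,690.00 − 2×£100.00 = £9,490.00
  £432.10 + 19.84% × (£9,490.00 − £4,400.00) = £432.10 + 19.84% × £5,090.00 = £1,441.96

£1,441.96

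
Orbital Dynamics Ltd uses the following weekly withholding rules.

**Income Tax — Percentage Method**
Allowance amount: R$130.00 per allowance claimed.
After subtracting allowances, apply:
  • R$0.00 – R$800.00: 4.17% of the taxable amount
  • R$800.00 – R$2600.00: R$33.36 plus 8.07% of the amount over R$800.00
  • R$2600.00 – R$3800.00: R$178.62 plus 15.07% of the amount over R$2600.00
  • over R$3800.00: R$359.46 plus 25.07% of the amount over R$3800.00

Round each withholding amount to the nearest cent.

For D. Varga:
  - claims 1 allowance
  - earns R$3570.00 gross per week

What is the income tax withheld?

Income Tax: taxable = R$3570.00 − 1×R$130.00 = R$3440.00
  R$178.62 + 15.07% × (R$3440.00 − R$2600.00) = R$178.62 + 15.07% × R$840.00 = R$305.21

R$305.21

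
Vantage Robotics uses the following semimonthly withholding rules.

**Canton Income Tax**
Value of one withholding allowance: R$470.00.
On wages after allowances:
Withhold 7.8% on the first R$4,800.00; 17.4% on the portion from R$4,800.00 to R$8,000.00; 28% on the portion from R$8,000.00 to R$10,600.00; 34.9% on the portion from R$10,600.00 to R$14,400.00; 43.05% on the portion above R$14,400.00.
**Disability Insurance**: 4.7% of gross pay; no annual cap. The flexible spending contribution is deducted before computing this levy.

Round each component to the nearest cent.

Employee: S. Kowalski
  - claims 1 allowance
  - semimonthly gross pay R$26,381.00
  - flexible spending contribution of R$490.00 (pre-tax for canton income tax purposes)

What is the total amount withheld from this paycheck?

R$8,946.82

Canton Income Tax: taxable = R$26,381.00 − R$490.00 − 1×R$470.00 = R$25,421.00
  R$2,985.40 + 43.05% × (R$25,421.00 − R$14,400.00) = R$2,985.40 + 43.05% × R$11,021.00 = R$7,729.94
Disability Insurance: 4.7% × R$25,891.00 = R$1,216.88
Total: R$7,729.94 + R$1,216.88 = R$8,946.82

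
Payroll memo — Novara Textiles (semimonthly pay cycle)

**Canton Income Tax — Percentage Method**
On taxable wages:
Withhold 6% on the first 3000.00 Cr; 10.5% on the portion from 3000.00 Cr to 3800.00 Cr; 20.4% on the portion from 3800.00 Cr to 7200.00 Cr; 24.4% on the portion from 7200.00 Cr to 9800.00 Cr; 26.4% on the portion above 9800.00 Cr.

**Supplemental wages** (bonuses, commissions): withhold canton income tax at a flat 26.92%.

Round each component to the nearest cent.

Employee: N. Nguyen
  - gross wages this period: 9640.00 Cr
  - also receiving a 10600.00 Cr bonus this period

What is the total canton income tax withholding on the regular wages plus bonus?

4406.48 Cr

Canton Income Tax: taxable = 9640.00 Cr
  957.60 Cr + 24.4% × (9640.00 Cr − 7200.00 Cr) = 957.60 Cr + 24.4% × 2440.00 Cr = 1552.96 Cr
Supplemental (26.92% flat on bonus): 26.92% × 10600.00 Cr = 2853.52 Cr
Total canton income tax: 1552.96 Cr + 2853.52 Cr = 4406.48 Cr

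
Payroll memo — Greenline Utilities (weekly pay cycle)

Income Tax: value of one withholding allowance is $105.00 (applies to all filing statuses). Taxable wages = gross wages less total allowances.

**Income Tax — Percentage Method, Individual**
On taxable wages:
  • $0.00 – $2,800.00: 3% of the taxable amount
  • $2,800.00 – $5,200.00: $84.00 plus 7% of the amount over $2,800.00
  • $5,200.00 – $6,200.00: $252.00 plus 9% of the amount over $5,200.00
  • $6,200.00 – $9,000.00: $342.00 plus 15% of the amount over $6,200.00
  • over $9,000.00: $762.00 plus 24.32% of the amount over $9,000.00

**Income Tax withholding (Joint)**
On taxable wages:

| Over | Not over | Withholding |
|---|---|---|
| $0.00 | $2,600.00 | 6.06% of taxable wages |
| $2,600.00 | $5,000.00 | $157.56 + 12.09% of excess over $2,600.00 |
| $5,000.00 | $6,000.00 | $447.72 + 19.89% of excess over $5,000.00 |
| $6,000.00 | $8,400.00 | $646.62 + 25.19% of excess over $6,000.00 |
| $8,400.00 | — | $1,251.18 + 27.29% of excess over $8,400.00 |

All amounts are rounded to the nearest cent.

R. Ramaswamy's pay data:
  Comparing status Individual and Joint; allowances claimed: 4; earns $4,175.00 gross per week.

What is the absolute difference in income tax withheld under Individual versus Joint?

Income Tax (Individual): taxable = $4,175.00 − 4×$105.00 = $3,755.00
  $84.00 + 7% × ($3,755.00 − $2,800.00) = $84.00 + 7% × $955.00 = $150.85
Income Tax (Joint): taxable = $4,175.00 − 4×$105.00 = $3,755.00
  $157.56 + 12.09% × ($3,755.00 − $2,600.00) = $157.56 + 12.09% × $1,155.00 = $297.20
Difference: |$150.85 − $297.20| = $146.35 (higher under Joint)

$146.35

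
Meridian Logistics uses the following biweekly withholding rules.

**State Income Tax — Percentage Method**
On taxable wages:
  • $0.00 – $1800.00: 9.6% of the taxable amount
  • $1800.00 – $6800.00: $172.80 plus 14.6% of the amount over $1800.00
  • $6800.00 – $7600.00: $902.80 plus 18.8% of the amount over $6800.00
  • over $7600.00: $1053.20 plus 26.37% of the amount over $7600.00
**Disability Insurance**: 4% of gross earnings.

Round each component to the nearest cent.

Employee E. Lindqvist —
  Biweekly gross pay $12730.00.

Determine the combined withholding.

$2915.18

State Income Tax: taxable = $12730.00
  $1053.20 + 26.37% × ($12730.00 − $7600.00) = $1053.20 + 26.37% × $5130.00 = $2405.98
Disability Insurance: 4% × $12730.00 = $509.20
Total: $2405.98 + $509.20 = $2915.18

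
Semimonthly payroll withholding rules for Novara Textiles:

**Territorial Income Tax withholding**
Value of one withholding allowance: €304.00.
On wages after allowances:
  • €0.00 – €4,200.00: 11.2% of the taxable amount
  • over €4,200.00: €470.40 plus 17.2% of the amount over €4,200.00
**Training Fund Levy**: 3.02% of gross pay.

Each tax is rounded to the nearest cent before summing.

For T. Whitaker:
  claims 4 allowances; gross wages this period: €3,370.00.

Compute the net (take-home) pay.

Territorial Income Tax: taxable = €3,370.00 − 4×€304.00 = €2,154.00
  11.2% × €2,154.00 = €241.25
Training Fund Levy: 3.02% × €3,370.00 = €101.77
Total withheld: €241.25 + €101.77 = €343.02
Net pay: €3,370.00 − €343.02 = €3,026.98

€3,026.98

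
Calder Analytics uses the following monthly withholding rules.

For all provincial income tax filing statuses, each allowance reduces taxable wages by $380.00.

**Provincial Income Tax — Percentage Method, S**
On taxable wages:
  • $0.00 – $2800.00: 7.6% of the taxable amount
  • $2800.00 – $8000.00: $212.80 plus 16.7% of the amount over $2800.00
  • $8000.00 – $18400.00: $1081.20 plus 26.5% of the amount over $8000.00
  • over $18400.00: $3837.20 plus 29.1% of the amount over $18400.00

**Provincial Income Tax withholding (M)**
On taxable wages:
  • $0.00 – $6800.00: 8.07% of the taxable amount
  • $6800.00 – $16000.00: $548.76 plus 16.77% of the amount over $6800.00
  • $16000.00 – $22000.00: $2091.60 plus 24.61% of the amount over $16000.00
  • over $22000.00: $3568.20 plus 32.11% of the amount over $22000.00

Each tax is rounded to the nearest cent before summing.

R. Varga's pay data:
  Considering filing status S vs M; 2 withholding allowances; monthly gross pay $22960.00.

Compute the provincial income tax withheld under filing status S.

$4943.00

Provincial Income Tax (S): taxable = $22960.00 − 2×$380.00 = $22200.00
  $3837.20 + 29.1% × ($22200.00 − $18400.00) = $3837.20 + 29.1% × $3800.00 = $4943.00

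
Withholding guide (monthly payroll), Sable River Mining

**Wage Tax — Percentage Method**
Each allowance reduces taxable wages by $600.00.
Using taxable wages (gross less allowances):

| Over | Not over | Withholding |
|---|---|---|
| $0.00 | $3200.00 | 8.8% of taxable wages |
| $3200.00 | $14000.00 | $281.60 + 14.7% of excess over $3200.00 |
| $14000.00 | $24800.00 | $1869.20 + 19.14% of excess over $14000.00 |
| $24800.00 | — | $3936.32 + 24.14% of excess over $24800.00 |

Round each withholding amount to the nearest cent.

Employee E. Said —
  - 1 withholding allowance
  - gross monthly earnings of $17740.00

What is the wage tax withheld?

Wage Tax: taxable = $17740.00 − 1×$600.00 = $17140.00
  $1869.20 + 19.14% × ($17140.00 − $14000.00) = $1869.20 + 19.14% × $3140.00 = $2470.20

$2470.20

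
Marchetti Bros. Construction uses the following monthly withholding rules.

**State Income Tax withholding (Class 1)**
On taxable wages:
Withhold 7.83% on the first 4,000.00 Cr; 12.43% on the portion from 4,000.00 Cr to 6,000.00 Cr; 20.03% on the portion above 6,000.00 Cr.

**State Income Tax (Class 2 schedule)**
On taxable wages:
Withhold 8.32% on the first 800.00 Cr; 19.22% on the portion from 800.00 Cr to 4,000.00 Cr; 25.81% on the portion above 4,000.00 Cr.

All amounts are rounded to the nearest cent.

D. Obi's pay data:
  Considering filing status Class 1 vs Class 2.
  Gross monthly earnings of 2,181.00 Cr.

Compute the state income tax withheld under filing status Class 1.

State Income Tax (Class 1): taxable = 2,181.00 Cr
  7.83% × 2,181.00 Cr = 170.77 Cr

170.77 Cr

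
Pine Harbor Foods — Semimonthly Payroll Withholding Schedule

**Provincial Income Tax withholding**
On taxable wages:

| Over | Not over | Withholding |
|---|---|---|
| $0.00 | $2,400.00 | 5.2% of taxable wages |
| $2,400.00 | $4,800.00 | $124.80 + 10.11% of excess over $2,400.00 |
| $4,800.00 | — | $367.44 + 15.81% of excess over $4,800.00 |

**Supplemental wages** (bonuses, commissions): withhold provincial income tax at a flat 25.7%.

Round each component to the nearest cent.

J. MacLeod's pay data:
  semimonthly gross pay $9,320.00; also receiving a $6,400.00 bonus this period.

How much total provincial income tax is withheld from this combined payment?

$2,726.85

Provincial Income Tax: taxable = $9,320.00
  $367.44 + 15.81% × ($9,320.00 − $4,800.00) = $367.44 + 15.81% × $4,520.00 = $1,082.05
Supplemental (25.7% flat on bonus): 25.7% × $6,400.00 = $1,644.80
Total provincial income tax: $1,082.05 + $1,644.80 = $2,726.85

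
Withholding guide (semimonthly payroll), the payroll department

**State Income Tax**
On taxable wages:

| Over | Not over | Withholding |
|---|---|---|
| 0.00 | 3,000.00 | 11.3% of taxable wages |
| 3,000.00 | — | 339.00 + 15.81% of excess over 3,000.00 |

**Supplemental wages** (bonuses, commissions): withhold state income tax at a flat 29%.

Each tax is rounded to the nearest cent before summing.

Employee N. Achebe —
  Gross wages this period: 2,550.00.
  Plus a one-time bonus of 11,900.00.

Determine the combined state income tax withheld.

3,739.15

State Income Tax: taxable = 2,550.00
  11.3% × 2,550.00 = 288.15
Supplemental (29% flat on bonus): 29% × 11,900.00 = 3,451.00
Total state income tax: 288.15 + 3,451.00 = 3,739.15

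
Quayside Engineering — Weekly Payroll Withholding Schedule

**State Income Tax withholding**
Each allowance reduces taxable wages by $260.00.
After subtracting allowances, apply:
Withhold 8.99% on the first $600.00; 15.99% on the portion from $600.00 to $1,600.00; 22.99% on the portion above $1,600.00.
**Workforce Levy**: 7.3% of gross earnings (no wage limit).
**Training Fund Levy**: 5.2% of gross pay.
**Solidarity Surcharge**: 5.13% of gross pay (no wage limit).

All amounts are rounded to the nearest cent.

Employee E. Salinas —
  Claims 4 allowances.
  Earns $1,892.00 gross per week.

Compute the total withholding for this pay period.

$427.79

State Income Tax: taxable = $1,892.00 − 4×$260.00 = $852.00
  $53.94 + 15.99% × ($852.00 − $600.00) = $53.94 + 15.99% × $252.00 = $94.23
Workforce Levy: 7.3% × $1,892.00 = $138.12
Training Fund Levy: 5.2% × $1,892.00 = $98.38
Solidarity Surcharge: 5.13% × $1,892.00 = $97.06
Total: $94.23 + $138.12 + $98.38 + $97.06 = $427.79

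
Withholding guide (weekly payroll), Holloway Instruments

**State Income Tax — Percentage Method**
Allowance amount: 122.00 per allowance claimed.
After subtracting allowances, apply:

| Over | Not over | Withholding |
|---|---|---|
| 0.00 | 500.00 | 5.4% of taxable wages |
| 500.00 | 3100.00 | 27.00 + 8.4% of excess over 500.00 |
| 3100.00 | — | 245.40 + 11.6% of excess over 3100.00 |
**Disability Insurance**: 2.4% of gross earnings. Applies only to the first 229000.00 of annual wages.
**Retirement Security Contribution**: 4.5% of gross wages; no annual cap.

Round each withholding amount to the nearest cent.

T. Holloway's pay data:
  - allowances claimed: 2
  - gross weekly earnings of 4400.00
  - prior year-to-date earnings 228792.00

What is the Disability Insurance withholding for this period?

4.99

Disability Insurance: cap 229000.00 − YTD 228792.00 = 208.00 subject; 2.4% × 208.00 = 4.99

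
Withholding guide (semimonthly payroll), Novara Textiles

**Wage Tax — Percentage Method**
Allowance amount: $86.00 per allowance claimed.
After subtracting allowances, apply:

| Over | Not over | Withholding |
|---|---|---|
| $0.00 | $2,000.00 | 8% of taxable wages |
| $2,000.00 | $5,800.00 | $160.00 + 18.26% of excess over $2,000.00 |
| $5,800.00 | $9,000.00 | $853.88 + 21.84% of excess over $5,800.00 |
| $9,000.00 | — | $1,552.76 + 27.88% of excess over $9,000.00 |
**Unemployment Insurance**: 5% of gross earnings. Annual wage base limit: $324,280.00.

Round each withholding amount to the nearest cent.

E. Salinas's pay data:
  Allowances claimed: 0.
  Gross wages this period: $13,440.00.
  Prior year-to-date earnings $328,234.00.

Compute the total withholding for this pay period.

Wage Tax: taxable = $13,440.00
  $1,552.76 + 27.88% × ($13,440.00 − $9,000.00) = $1,552.76 + 27.88% × $4,440.00 = $2,790.63
Unemployment Insurance: YTD $328,234.00 ≥ cap $324,280.00 → $0.00
Total: $2,790.63 + $0.00 = $2,790.63

$2,790.63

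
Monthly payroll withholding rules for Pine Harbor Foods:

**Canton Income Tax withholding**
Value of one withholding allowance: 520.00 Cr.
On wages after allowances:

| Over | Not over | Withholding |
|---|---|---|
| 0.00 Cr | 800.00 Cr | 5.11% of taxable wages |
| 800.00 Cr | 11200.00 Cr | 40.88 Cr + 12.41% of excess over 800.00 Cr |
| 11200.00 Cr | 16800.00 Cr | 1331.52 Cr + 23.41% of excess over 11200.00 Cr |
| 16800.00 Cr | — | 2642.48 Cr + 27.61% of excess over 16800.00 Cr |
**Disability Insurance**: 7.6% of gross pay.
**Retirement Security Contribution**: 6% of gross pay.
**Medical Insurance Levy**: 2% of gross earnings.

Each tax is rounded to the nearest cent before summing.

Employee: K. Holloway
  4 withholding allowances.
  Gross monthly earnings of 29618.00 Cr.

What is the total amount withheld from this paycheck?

10227.65 Cr

Canton Income Tax: taxable = 29618.00 Cr − 4×520.00 Cr = 27538.00 Cr
  2642.48 Cr + 27.61% × (27538.00 Cr − 16800.00 Cr) = 2642.48 Cr + 27.61% × 10738.00 Cr = 5607.24 Cr
Disability Insurance: 7.6% × 29618.00 Cr = 2250.97 Cr
Retirement Security Contribution: 6% × 29618.00 Cr = 1777.08 Cr
Medical Insurance Levy: 2% × 29618.00 Cr = 592.36 Cr
Total: 5607.24 Cr + 2250.97 Cr + 1777.08 Cr + 592.36 Cr = 10227.65 Cr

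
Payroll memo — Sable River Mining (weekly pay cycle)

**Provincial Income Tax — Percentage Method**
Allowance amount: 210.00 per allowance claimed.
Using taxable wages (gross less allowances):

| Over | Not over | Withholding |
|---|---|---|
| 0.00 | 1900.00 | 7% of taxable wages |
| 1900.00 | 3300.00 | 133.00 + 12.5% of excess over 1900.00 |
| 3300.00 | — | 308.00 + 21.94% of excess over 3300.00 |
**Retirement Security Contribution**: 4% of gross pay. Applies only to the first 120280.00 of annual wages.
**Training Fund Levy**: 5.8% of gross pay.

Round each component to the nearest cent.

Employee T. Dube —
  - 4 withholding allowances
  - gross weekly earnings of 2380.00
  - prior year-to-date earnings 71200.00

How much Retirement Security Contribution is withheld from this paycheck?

Retirement Security Contribution: 4% × 2380.00 = 95.20

95.20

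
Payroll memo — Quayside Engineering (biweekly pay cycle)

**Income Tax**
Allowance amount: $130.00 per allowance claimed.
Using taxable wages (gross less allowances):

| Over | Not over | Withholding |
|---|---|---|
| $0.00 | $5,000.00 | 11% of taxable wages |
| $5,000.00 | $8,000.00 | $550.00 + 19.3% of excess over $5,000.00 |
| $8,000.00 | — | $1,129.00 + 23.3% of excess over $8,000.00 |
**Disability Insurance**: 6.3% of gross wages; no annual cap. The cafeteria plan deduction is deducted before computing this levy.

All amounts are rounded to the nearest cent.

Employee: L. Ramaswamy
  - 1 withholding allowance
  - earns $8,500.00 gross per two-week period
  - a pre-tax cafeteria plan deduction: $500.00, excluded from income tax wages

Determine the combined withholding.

$1,607.91

Income Tax: taxable = $8,500.00 − $500.00 − 1×$130.00 = $7,870.00
  $550.00 + 19.3% × ($7,870.00 − $5,000.00) = $550.00 + 19.3% × $2,870.00 = $1,103.91
Disability Insurance: 6.3% × $8,000.00 = $504.00
Total: $1,103.91 + $504.00 = $1,607.91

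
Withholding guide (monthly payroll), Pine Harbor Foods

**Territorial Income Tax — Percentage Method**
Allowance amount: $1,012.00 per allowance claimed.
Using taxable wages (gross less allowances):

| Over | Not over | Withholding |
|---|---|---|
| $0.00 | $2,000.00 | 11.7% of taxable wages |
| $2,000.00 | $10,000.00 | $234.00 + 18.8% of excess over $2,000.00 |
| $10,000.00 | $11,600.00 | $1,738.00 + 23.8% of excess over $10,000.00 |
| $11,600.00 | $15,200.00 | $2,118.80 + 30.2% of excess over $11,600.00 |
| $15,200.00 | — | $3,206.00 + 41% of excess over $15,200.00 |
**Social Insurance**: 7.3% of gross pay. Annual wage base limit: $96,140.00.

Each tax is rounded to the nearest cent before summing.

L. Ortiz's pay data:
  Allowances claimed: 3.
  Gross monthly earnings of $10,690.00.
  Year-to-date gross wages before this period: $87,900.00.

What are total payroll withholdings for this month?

Territorial Income Tax: taxable = $10,690.00 − 3×$1,012.00 = $7,654.00
  $234.00 + 18.8% × ($7,654.00 − $2,000.00) = $234.00 + 18.8% × $5,654.00 = $1,296.95
Social Insurance: cap $96,140.00 − YTD $87,900.00 = $8,240.00 subject; 7.3% × $8,240.00 = $601.52
Total: $1,296.95 + $601.52 = $1,898.47

$1,898.47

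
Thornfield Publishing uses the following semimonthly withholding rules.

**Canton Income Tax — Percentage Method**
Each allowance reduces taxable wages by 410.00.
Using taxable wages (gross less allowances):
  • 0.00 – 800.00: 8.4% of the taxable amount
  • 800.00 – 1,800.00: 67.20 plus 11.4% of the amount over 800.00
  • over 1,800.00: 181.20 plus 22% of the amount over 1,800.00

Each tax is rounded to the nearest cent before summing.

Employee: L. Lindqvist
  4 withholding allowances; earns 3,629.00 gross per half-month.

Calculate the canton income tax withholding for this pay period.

Canton Income Tax: taxable = 3,629.00 − 4×410.00 = 1,989.00
  181.20 + 22% × (1,989.00 − 1,800.00) = 181.20 + 22% × 189.00 = 222.78

222.78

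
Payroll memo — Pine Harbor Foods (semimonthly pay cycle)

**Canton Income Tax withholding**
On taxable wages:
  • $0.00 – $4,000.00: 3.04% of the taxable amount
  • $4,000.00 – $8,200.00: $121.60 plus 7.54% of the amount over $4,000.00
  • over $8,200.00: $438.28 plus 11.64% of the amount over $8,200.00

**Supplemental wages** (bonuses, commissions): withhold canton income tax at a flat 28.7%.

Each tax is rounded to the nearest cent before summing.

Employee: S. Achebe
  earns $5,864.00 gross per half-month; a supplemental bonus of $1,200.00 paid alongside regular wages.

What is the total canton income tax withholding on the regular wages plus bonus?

$606.55

Canton Income Tax: taxable = $5,864.00
  $121.60 + 7.54% × ($5,864.00 − $4,000.00) = $121.60 + 7.54% × $1,864.00 = $262.15
Supplemental (28.7% flat on bonus): 28.7% × $1,200.00 = $344.40
Total canton income tax: $262.15 + $344.40 = $606.55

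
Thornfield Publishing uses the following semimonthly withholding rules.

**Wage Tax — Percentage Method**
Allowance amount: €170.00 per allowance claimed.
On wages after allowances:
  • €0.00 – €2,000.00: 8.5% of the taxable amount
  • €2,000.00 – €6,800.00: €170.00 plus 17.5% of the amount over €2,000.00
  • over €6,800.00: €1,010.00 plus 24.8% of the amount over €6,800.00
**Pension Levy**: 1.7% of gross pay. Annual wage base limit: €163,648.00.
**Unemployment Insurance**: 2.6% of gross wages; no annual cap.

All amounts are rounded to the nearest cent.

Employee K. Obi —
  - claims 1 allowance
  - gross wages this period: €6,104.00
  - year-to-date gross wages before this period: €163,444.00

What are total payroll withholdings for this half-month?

Wage Tax: taxable = €6,104.00 − 1×€170.00 = €5,934.00
  €170.00 + 17.5% × (€5,934.00 − €2,000.00) = €170.00 + 17.5% × €3,934.00 = €858.45
Pension Levy: cap €163,648.00 − YTD €163,444.00 = €204.00 subject; 1.7% × €204.00 = €3.47
Unemployment Insurance: 2.6% × €6,104.00 = €158.70
Total: €858.45 + €3.47 + €158.70 = €1,020.62

€1,020.62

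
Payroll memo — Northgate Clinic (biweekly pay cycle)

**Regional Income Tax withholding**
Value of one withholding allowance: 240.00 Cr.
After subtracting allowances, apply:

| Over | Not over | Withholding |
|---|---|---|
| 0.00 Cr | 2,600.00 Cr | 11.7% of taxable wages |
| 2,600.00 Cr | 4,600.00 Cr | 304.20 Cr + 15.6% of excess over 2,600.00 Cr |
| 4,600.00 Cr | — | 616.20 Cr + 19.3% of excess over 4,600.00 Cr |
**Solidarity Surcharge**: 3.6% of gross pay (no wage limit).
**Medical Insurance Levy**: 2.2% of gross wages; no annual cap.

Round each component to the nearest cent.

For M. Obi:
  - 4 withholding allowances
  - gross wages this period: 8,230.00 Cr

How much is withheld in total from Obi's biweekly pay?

1,608.85 Cr

Regional Income Tax: taxable = 8,230.00 Cr − 4×240.00 Cr = 7,270.00 Cr
  616.20 Cr + 19.3% × (7,270.00 Cr − 4,600.00 Cr) = 616.20 Cr + 19.3% × 2,670.00 Cr = 1,131.51 Cr
Solidarity Surcharge: 3.6% × 8,230.00 Cr = 296.28 Cr
Medical Insurance Levy: 2.2% × 8,230.00 Cr = 181.06 Cr
Total: 1,131.51 Cr + 296.28 Cr + 181.06 Cr = 1,608.85 Cr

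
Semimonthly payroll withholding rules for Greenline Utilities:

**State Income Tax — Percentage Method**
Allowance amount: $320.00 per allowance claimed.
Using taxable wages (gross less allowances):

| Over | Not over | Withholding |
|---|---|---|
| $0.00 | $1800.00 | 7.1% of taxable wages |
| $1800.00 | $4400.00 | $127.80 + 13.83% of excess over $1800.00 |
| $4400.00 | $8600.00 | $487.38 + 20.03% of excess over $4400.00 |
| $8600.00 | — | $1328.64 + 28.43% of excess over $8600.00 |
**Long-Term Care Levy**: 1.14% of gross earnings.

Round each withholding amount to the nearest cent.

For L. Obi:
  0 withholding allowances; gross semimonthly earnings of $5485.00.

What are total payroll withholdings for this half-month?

$767.24

State Income Tax: taxable = $5485.00
  $487.38 + 20.03% × ($5485.00 − $4400.00) = $487.38 + 20.03% × $1085.00 = $704.71
Long-Term Care Levy: 1.14% × $5485.00 = $62.53
Total: $704.71 + $62.53 = $767.24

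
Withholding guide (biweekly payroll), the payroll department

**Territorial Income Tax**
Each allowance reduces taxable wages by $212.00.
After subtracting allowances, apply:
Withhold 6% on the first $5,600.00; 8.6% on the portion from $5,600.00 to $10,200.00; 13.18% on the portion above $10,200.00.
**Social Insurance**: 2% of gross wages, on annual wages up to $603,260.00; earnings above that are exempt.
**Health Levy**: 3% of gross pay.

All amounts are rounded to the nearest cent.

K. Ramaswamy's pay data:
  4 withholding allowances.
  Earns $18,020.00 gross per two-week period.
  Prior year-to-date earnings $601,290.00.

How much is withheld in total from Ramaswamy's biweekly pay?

Territorial Income Tax: taxable = $18,020.00 − 4×$212.00 = $17,172.00
  $731.60 + 13.18% × ($17,172.00 − $10,200.00) = $731.60 + 13.18% × $6,972.00 = $1,650.51
Social Insurance: cap $603,260.00 − YTD $601,290.00 = $1,970.00 subject; 2% × $1,970.00 = $39.40
Health Levy: 3% × $18,020.00 = $540.60
Total: $1,650.51 + $39.40 + $540.60 = $2,230.51

$2,230.51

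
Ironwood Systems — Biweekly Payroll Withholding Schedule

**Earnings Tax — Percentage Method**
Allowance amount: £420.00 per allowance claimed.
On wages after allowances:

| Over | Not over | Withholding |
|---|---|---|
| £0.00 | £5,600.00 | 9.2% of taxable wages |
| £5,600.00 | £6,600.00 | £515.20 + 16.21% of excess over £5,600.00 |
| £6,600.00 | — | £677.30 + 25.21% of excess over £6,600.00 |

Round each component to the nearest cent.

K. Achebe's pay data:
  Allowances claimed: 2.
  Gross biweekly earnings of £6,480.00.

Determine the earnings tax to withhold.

Earnings Tax: taxable = £6,480.00 − 2×£420.00 = £5,640.00
  £515.20 + 16.21% × (£5,640.00 − £5,600.00) = £515.20 + 16.21% × £40.00 = £521.68

£521.68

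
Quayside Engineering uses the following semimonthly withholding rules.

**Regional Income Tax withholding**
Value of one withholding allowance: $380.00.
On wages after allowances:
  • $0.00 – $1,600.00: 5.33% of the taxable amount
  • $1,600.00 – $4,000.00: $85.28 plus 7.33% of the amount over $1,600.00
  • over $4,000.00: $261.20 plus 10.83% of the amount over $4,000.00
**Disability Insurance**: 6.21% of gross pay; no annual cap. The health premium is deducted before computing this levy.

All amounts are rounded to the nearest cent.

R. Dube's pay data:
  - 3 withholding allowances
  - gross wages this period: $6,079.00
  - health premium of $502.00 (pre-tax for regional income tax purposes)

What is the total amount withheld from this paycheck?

Regional Income Tax: taxable = $6,079.00 − $502.00 − 3×$380.00 = $4,437.00
  $261.20 + 10.83% × ($4,437.00 − $4,000.00) = $261.20 + 10.83% × $437.00 = $308.53
Disability Insurance: 6.21% × $5,577.00 = $346.33
Total: $308.53 + $346.33 = $654.86

$654.86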